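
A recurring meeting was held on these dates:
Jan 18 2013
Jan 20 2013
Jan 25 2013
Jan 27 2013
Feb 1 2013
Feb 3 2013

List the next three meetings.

Every event lands on a Friday or Sunday (gaps cycle 2, 5, 2, 5, 2).
So the schedule is: every Friday and Sunday.
Next Friday: Feb 8 2013.
Next Sunday: Feb 10 2013.
The following Friday is Feb 15 2013.

Feb 8 2013, Feb 10 2013, Feb 15 2013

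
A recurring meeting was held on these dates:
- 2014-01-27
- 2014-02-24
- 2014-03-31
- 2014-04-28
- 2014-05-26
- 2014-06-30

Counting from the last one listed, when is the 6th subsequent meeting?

These are Mondays with 28, 35, 28, 28, 35-day gaps.
Each is the final Monday of its month — 2014-03-31 is past the 28th, so '4th Monday' doesn't fit.
July 2014 ends with Monday 2014-07-28.
August 2014 ends with Monday 2014-08-25.
Last Monday of September 2014: 2014-09-29.
October 2014 ends with Monday 2014-10-27.
Last Monday of November 2014: 2014-11-24.
December 2014 ends with Monday 2014-12-29.

2014-12-29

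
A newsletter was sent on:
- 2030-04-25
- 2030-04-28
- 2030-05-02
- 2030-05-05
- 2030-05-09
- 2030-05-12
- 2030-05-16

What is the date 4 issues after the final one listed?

Every event lands on a Thursday or Sunday (gaps cycle 3, 4, 3, 4, 3, 4).
So the schedule is: every Thursday and Sunday.
Next Sunday: 2030-05-19.
The following Thursday is 2030-05-23.
The following Sunday is 2030-05-26.
The following Thursday is 2030-05-30.

2030-05-30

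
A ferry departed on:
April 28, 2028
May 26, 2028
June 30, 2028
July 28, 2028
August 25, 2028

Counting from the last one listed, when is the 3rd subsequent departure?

These are Fridays with 28, 35, 28, 28-day gaps.
Each is the final Friday of its month — June 30, 2028 is past the 28th, so '4th Friday' doesn't fit.
September 2028 ends with Friday September 29, 2028.
Last Friday of October 2028: October 27, 2028.
Last Friday of November 2028: November 24, 2028.

November 24, 2028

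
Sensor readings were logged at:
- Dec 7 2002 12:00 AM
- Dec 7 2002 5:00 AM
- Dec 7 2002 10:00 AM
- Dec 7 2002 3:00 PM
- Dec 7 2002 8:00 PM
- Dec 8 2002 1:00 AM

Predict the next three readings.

Dec 8 2002 6:00 AM, Dec 8 2002 11:00 AM, Dec 8 2002 4:00 PM

The interval is a steady 5 hours (5, 5, 5, 5, 5).
Dec 8 2002 1:00 AM + 5 h = Dec 8 2002 6:00 AM.
Dec 8 2002 6:00 AM + 5 h = Dec 8 2002 11:00 AM.
Dec 8 2002 11:00 AM + 5 h = Dec 8 2002 4:00 PM.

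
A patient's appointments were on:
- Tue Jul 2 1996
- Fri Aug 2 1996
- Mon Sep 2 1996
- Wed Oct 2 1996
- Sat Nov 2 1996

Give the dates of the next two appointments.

Each date is the 2nd; the gaps (31, 31, 30, 31) track the month lengths.
The rule is the 2nd of each month.
Next: December 1996 → Mon Dec 2 1996.
January 1997: Thu Jan 2 1997.

Mon Dec 2 1996, Thu Jan 2 1997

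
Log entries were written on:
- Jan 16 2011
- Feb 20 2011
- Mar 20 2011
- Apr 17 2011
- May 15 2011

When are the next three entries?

Gaps: 35, 28, 28, 28 days — a mix of 28 and 35. Every date is a Sunday.
Each is the 3rd Sunday of its month.
3rd Sunday of June 2011: Jun 19 2011.
July 2011 — 3rd Sunday is Jul 17 2011.
August 2011 — 3rd Sunday is Aug 21 2011.

Jun 19 2011, Jul 17 2011, Aug 21 2011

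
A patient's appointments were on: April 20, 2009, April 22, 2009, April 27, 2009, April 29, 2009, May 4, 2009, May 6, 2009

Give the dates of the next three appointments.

May 11, 2009; May 13, 2009; May 18, 2009

Gaps: 2, 5, 2, 5, 2 days — not constant, but cyclic with period 2.
The events fall on every Monday and Wednesday.
The following Monday is May 11, 2009.
Next Wednesday: May 13, 2009.
Next Monday: May 18, 2009.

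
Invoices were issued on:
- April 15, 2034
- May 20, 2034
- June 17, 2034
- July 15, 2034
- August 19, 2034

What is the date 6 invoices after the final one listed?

All dates are Saturdays, 35, 28, 28, 35 days apart.
Specifically, the 3rd Saturday of each month.
September 2034 — 3rd Saturday is September 16, 2034.
October 2034 — 3rd Saturday is October 21, 2034.
3rd Saturday of November 2034: November 18, 2034.
3rd Saturday of December 2034: December 16, 2034.
3rd Saturday of January 2035: January 20, 2035.
3rd Saturday of February 2035: February 17, 2035.

February 17, 2035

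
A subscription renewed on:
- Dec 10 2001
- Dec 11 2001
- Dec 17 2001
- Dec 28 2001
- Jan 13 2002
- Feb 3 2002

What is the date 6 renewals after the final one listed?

Sep 22 2002

Gaps: 1, 6, 11, 16, 21 days — each gap is 5 larger than the previous one.
Next gap: 26 days. Feb 3 2002 + 26 days = Mar 1 2002.
Next gap: 31 days. Mar 1 2002 + 31 days = Apr 1 2002.
Next gap: 36 days. Apr 1 2002 + 36 days = May 7 2002.
Next gap: 41 days. May 7 2002 + 41 days = Jun 17 2002.
Next gap: 46 days. Jun 17 2002 + 46 days = Aug 2 2002.
Next gap: 51 days. Aug 2 2002 + 51 days = Sep 22 2002.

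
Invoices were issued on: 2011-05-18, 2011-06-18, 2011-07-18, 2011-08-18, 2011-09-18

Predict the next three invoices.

2011-10-18, 2011-11-18, 2011-12-18

The day-of-month is always 18 (31, 30, 31, 31 days between events).
So this recurs on the 18th of each month.
October 2011: 2011-10-18.
November 2011: 2011-11-18.
Next: December 2011 → 2011-12-18.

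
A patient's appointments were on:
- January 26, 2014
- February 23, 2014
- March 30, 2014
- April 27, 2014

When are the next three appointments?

May 25, 2014; June 29, 2014; July 27, 2014

All Sundays; the gaps (28, 35, 28) vary with month length.
This is the last Sunday of each month.
May 2014 ends with Sunday May 25, 2014.
June 2014 ends with Sunday June 29, 2014.
July 2014 ends with Sunday July 27, 2014.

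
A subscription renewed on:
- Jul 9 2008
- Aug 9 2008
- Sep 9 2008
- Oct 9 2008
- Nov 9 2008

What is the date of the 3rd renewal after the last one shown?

Feb 9 2009

Each date is the 9th; the gaps (31, 31, 30, 31) track the month lengths.
The rule is the 9th of each month.
December 2008: Dec 9 2008.
January 2009: Jan 9 2009.
February 2009: Feb 9 2009.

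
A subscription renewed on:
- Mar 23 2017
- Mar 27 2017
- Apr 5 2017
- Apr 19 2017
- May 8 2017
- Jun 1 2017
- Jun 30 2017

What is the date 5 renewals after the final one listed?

Feb 5 2018

Intervals are 4, 9, 14, 19, 24, 29 days — an arithmetic progression with common difference 5.
Next gap: 34 days. Jun 30 2017 + 34 days = Aug 3 2017.
Next gap: 39 days. Aug 3 2017 + 39 days = Sep 11 2017.
Next gap: 44 days. Sep 11 2017 + 44 days = Oct 25 2017.
Next gap: 49 days. Oct 25 2017 + 49 days = Dec 13 2017.
Next gap: 54 days. Dec 13 2017 + 54 days = Feb 5 2018.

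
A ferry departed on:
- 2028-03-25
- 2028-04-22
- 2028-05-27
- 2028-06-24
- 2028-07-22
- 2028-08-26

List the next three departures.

These are Saturdays at 28- or 35-day spacing (28, 35, 28, 28, 35).
The pattern: 4th Saturday of the month.
4th Saturday of September 2028: 2028-09-23.
4th Saturday of October 2028: 2028-10-28.
November 2028 — 4th Saturday is 2028-11-25.

2028-09-23, 2028-10-28, 2028-11-25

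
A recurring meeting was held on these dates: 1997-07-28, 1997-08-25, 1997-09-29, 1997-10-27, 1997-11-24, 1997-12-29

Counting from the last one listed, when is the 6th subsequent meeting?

All Mondays; the gaps (28, 35, 28, 28, 35) vary with month length.
This is the last Monday of each month.
Last Monday of January 1998: 1998-01-26.
Last Monday of February 1998: 1998-02-23.
Last Monday of March 1998: 1998-03-30.
Last Monday of April 1998: 1998-04-27.
May 1998 ends with Monday 1998-05-25.
Last Monday of June 1998: 1998-06-29.

1998-06-29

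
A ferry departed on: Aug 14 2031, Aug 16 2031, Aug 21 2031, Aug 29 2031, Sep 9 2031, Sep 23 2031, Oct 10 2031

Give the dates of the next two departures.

Gaps: 2, 5, 8, 11, 14, 17 days — each gap is 3 larger than the previous one.
Next gap: 20 days. Oct 10 2031 + 20 days = Oct 30 2031.
Next gap: 23 days. Oct 30 2031 + 23 days = Nov 22 2031.

Oct 30 2031, Nov 22 2031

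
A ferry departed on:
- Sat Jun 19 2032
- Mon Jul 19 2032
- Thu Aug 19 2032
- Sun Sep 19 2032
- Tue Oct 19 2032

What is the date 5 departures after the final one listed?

Sat Mar 19 2033

The day-of-month is always 19 (30, 31, 31, 30 days between events).
So this recurs on the 19th of each month.
Next: November 2032 → Fri Nov 19 2032.
December 2032: Sun Dec 19 2032.
Next: January 2033 → Wed Jan 19 2033.
Next: February 2033 → Sat Feb 19 2033.
Next: March 2033 → Sat Mar 19 2033.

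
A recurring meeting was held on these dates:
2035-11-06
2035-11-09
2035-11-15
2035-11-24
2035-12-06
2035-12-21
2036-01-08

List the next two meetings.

2036-01-29, 2036-02-22

Intervals are 3, 6, 9, 12, 15, 18 days — an arithmetic progression with common difference 3.
Next gap: 21 days. 2036-01-08 + 21 days = 2036-01-29.
Next gap: 24 days. 2036-01-29 + 24 days = 2036-02-22.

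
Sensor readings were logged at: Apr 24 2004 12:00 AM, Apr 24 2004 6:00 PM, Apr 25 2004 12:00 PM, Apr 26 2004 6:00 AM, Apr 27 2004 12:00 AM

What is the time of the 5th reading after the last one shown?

Apr 30 2004 6:00 PM

The interval is a steady 18 hours (18, 18, 18, 18).
Apr 27 2004 12:00 AM + 18 h = Apr 27 2004 6:00 PM.
Apr 27 2004 6:00 PM + 18 h = Apr 28 2004 12:00 PM.
Apr 28 2004 12:00 PM + 18 h = Apr 29 2004 6:00 AM.
Apr 29 2004 6:00 AM + 18 h = Apr 30 2004 12:00 AM.
Apr 30 2004 12:00 AM + 18 h = Apr 30 2004 6:00 PM.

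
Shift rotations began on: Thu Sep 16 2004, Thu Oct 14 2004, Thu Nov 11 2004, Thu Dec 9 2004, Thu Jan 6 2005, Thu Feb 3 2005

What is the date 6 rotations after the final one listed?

Thu Jul 21 2005

Gaps between consecutive events: 28, 28, 28, 28, 28 days — a constant 28-day interval.
Thu Feb 3 2005 + 28 days = Thu Mar 3 2005.
Thu Mar 3 2005 + 28 days = Thu Mar 31 2005.
Thu Mar 31 2005 + 28 days = Thu Apr 28 2005.
Thu Apr 28 2005 + 28 days = Thu May 26 2005.
Thu May 26 2005 + 28 days = Thu Jun 23 2005.
Thu Jun 23 2005 + 28 days = Thu Jul 21 2005.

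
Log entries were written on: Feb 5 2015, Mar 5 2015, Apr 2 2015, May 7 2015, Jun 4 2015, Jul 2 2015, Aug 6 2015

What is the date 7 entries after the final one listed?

Gaps: 28, 28, 35, 28, 28, 35 days — a mix of 28 and 35. Every date is a Thursday.
Each is the 1st Thursday of its month.
September 2015 — 1st Thursday is Sep 3 2015.
October 2015 — 1st Thursday is Oct 1 2015.
1st Thursday of November 2015: Nov 5 2015.
December 2015 — 1st Thursday is Dec 3 2015.
1st Thursday of January 2016: Jan 7 2016.
February 2016 — 1st Thursday is Feb 4 2016.
1st Thursday of March 2016: Mar 3 2016.

Mar 3 2016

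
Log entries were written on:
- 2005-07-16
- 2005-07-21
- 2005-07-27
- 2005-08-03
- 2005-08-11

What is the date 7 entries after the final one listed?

2005-11-03

Gaps: 5, 6, 7, 8 days — each gap is 1 larger than the previous one.
Next gap: 9 days. 2005-08-11 + 9 days = 2005-08-20.
Next gap: 10 days. 2005-08-20 + 10 days = 2005-08-30.
Next gap: 11 days. 2005-08-30 + 11 days = 2005-09-10.
Next gap: 12 days. 2005-09-10 + 12 days = 2005-09-22.
Next gap: 13 days. 2005-09-22 + 13 days = 2005-10-05.
Next gap: 14 days. 2005-10-05 + 14 days = 2005-10-19.
Next gap: 15 days. 2005-10-19 + 15 days = 2005-11-03.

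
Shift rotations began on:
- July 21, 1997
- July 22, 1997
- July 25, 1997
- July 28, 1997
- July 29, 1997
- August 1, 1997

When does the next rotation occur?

August 4, 1997

Gaps: 1, 3, 3, 1, 3 days — not constant, but cyclic with period 3.
The events fall on every Monday, Tuesday and Friday.
Next Monday: August 4, 1997.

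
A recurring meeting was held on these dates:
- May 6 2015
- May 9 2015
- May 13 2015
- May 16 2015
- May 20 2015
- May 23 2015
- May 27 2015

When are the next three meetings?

Every event lands on a Wednesday or Saturday (gaps cycle 3, 4, 3, 4, 3, 4).
So the schedule is: every Wednesday and Saturday.
Next Saturday: May 30 2015.
The following Wednesday is Jun 3 2015.
Next Saturday: Jun 6 2015.

May 30 2015, Jun 3 2015, Jun 6 2015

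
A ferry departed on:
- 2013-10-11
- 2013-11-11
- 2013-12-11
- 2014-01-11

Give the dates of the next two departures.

Gaps: 31, 30, 31 days — not constant. Every event is on the 11th of the month.
Pattern: the 11th of each month.
February 2014: 2014-02-11.
March 2014: 2014-03-11.

2014-02-11, 2014-03-11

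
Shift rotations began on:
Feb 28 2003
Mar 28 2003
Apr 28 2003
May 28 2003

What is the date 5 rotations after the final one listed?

Oct 28 2003

Each date is the 28th; the gaps (28, 31, 30) track the month lengths.
The rule is the 28th of each month.
Next: June 2003 → Jun 28 2003.
Next: July 2003 → Jul 28 2003.
Next: August 2003 → Aug 28 2003.
September 2003: Sep 28 2003.
October 2003: Oct 28 2003.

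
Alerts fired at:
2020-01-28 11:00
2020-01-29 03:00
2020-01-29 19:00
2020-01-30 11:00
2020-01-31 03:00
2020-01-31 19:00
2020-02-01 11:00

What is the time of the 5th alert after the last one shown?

2020-02-04 19:00

Gaps: 16, 16, 16, 16, 16, 16 hours — each event is 16 hours after the previous one.
2020-02-01 11:00 + 16 h = 2020-02-02 03:00.
2020-02-02 03:00 + 16 h = 2020-02-02 19:00.
2020-02-02 19:00 + 16 h = 2020-02-03 11:00.
2020-02-03 11:00 + 16 h = 2020-02-04 03:00.
2020-02-04 03:00 + 16 h = 2020-02-04 19:00.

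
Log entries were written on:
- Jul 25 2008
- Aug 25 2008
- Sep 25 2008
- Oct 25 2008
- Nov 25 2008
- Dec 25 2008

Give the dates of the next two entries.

Jan 25 2009, Feb 25 2009

The day-of-month is always 25 (31, 31, 30, 31, 30 days between events).
So this recurs on the 25th of each month.
Next: January 2009 → Jan 25 2009.
Next: February 2009 → Feb 25 2009.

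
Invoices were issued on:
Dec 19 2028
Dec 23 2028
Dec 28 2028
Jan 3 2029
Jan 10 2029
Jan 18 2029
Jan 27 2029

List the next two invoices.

Gaps: 4, 5, 6, 7, 8, 9 days — each gap is 1 larger than the previous one.
Next gap: 10 days. Jan 27 2029 + 10 days = Feb 6 2029.
Next gap: 11 days. Feb 6 2029 + 11 days = Feb 17 2029.

Feb 6 2029, Feb 17 2029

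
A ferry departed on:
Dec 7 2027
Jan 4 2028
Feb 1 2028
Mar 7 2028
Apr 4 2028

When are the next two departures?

These are Tuesdays at 28- or 35-day spacing (28, 28, 35, 28).
The pattern: 1st Tuesday of the month.
May 2028 — 1st Tuesday is May 2 2028.
June 2028 — 1st Tuesday is Jun 6 2028.

May 2 2028, Jun 6 2028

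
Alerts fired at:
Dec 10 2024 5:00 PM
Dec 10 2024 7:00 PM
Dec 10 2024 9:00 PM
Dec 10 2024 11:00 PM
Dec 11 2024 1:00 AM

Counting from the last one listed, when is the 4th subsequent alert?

Dec 11 2024 9:00 AM

Gaps: 2, 2, 2, 2 hours — each event is 2 hours after the previous one.
Dec 11 2024 1:00 AM + 2 h = Dec 11 2024 3:00 AM.
Dec 11 2024 3:00 AM + 2 h = Dec 11 2024 5:00 AM.
Dec 11 2024 5:00 AM + 2 h = Dec 11 2024 7:00 AM.
Dec 11 2024 7:00 AM + 2 h = Dec 11 2024 9:00 AM.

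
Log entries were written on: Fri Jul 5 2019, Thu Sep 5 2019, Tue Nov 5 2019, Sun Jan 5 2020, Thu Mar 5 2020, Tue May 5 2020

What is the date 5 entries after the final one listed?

The day-of-month is always 5 (62, 61, 61, 60, 61 days between events).
So this recurs on the 5th of every 2 months.
Next: July 2020 → Sun Jul 5 2020.
Next: September 2020 → Sat Sep 5 2020.
November 2020: Thu Nov 5 2020.
Next: January 2021 → Tue Jan 5 2021.
Next: March 2021 → Fri Mar 5 2021.

Fri Mar 5 2021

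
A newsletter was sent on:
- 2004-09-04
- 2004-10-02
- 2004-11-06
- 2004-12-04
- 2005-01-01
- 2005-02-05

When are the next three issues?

All dates are Saturdays, 28, 35, 28, 28, 35 days apart.
Specifically, the 1st Saturday of each month.
March 2005 — 1st Saturday is 2005-03-05.
1st Saturday of April 2005: 2005-04-02.
May 2005 — 1st Saturday is 2005-05-07.

2005-03-05, 2005-04-02, 2005-05-07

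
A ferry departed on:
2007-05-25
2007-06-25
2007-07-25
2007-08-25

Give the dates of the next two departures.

2007-09-25, 2007-10-25

Each date is the 25th; the gaps (31, 30, 31) track the month lengths.
The rule is the 25th of each month.
September 2007: 2007-09-25.
October 2007: 2007-10-25.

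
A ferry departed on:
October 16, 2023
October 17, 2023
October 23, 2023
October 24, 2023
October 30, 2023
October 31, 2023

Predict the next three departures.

November 6, 2023; November 7, 2023; November 13, 2023

Gaps: 1, 6, 1, 6, 1 days — not constant, but cyclic with period 2.
The events fall on every Monday and Tuesday.
Next Monday: November 6, 2023.
The following Tuesday is November 7, 2023.
The following Monday is November 13, 2023.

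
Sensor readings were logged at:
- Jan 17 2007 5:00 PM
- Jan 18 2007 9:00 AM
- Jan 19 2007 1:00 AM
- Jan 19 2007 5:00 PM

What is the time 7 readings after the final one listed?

Jan 24 2007 9:00 AM

Spacing: 16, 16, 16 h — constant 16 h.
Jan 19 2007 5:00 PM + 16 h = Jan 20 2007 9:00 AM.
Jan 20 2007 9:00 AM + 16 h = Jan 21 2007 1:00 AM.
Jan 21 2007 1:00 AM + 16 h = Jan 21 2007 5:00 PM.
Jan 21 2007 5:00 PM + 16 h = Jan 22 2007 9:00 AM.
Jan 22 2007 9:00 AM + 16 h = Jan 23 2007 1:00 AM.
Jan 23 2007 1:00 AM + 16 h = Jan 23 2007 5:00 PM.
Jan 23 2007 5:00 PM + 16 h = Jan 24 2007 9:00 AM.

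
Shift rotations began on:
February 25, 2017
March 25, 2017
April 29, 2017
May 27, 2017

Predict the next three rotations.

These are Saturdays with 28, 35, 28-day gaps.
Each is the final Saturday of its month — April 29, 2017 is past the 28th, so '4th Saturday' doesn't fit.
June 2017 ends with Saturday June 24, 2017.
July 2017 ends with Saturday July 29, 2017.
Last Saturday of August 2017: August 26, 2017.

June 24, 2017; July 29, 2017; August 26, 2017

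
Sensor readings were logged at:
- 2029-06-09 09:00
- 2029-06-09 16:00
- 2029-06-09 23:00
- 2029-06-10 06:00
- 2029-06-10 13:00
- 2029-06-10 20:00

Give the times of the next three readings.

The interval is a steady 7 hours (7, 7, 7, 7, 7).
2029-06-10 20:00 + 7 h = 2029-06-11 03:00.
2029-06-11 03:00 + 7 h = 2029-06-11 10:00.
2029-06-11 10:00 + 7 h = 2029-06-11 17:00.

2029-06-11 03:00, 2029-06-11 10:00, 2029-06-11 17:00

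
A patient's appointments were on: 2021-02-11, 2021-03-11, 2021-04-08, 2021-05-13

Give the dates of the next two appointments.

Gaps: 28, 28, 35 days — a mix of 28 and 35. Every date is a Thursday.
Each is the 2nd Thursday of its month.
2nd Thursday of June 2021: 2021-06-10.
July 2021 — 2nd Thursday is 2021-07-08.

2021-06-10, 2021-07-08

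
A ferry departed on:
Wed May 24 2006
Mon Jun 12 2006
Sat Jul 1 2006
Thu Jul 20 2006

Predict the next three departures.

Tue Aug 8 2006, Sun Aug 27 2006, Fri Sep 15 2006

Every event comes 19 days after the last (19, 19, 19).
Thu Jul 20 2006 + 19 days = Tue Aug 8 2006.
Tue Aug 8 2006 + 19 days = Sun Aug 27 2006.
Sun Aug 27 2006 + 19 days = Fri Sep 15 2006.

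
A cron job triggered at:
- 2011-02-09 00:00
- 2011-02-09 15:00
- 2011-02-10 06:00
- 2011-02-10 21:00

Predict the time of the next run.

Gaps: 15, 15, 15 hours — each event is 15 hours after the previous one.
2011-02-10 21:00 + 15 h = 2011-02-11 12:00.

2011-02-11 12:00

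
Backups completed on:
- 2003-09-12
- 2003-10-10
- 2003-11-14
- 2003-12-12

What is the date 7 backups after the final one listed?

All dates are Fridays, 28, 35, 28 days apart.
Specifically, the 2nd Friday of each month.
2nd Friday of January 2004: 2004-01-09.
February 2004 — 2nd Friday is 2004-02-13.
2nd Friday of March 2004: 2004-03-12.
2nd Friday of April 2004: 2004-04-09.
2nd Friday of May 2004: 2004-05-14.
2nd Friday of June 2004: 2004-06-11.
2nd Friday of July 2004: 2004-07-09.

2004-07-09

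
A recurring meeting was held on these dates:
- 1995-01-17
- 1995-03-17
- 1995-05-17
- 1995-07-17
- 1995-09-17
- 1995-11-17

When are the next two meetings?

1996-01-17, 1996-03-17

The day-of-month is always 17 (59, 61, 61, 62, 61 days between events).
So this recurs on the 17th of every 2 months.
January 1996: 1996-01-17.
March 1996: 1996-03-17.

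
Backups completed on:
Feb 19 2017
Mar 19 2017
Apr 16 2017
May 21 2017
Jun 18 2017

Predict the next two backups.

Jul 16 2017, Aug 20 2017

All dates are Sundays, 28, 28, 35, 28 days apart.
Specifically, the 3rd Sunday of each month.
3rd Sunday of July 2017: Jul 16 2017.
August 2017 — 3rd Sunday is Aug 20 2017.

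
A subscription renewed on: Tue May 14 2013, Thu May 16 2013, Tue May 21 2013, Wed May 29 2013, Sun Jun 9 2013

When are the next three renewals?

Intervals are 2, 5, 8, 11 days — an arithmetic progression with common difference 3.
Next gap: 14 days. Sun Jun 9 2013 + 14 days = Sun Jun 23 2013.
Next gap: 17 days. Sun Jun 23 2013 + 17 days = Wed Jul 10 2013.
Next gap: 20 days. Wed Jul 10 2013 + 20 days = Tue Jul 30 2013.

Sun Jun 23 2013, Wed Jul 10 2013, Tue Jul 30 2013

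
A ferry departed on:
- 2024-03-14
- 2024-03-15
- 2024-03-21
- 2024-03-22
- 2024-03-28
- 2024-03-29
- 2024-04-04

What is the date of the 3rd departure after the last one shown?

2024-04-12

The gap pattern 1, 6, 1, 6, 1, 6 repeats every 2 events.
These are the Thursdays and Fridays of each week.
The following Friday is 2024-04-05.
The following Thursday is 2024-04-11.
The following Friday is 2024-04-12.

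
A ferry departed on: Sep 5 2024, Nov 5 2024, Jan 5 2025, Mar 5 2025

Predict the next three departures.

May 5 2025, Jul 5 2025, Sep 5 2025

The day-of-month is always 5 (61, 61, 59 days between events).
So this recurs on the 5th of every 2 months.
May 2025: May 5 2025.
July 2025: Jul 5 2025.
September 2025: Sep 5 2025.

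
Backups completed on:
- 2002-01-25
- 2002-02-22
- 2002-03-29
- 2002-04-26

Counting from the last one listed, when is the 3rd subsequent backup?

2002-07-26

These are Fridays with 28, 35, 28-day gaps.
Each is the final Friday of its month — 2002-03-29 is past the 28th, so '4th Friday' doesn't fit.
May 2002 ends with Friday 2002-05-31.
Last Friday of June 2002: 2002-06-28.
July 2002 ends with Friday 2002-07-26.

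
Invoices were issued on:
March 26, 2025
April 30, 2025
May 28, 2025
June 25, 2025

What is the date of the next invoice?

July 30, 2025

All Wednesdays; the gaps (35, 28, 28) vary with month length.
This is the last Wednesday of each month.
July 2025 ends with Wednesday July 30, 2025.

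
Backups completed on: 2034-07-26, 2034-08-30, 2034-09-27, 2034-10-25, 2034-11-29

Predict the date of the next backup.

2034-12-27

Every date is a Wednesday; gaps 35, 28, 28, 35 days.
Each is the last Wednesday of its month (at least one falls on the 29th or later, ruling out '4th Wednesday').
December 2034 ends with Wednesday 2034-12-27.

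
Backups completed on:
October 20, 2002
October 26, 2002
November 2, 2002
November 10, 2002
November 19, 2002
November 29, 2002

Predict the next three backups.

Intervals are 6, 7, 8, 9, 10 days — an arithmetic progression with common difference 1.
Next gap: 11 days. November 29, 2002 + 11 days = December 10, 2002.
Next gap: 12 days. December 10, 2002 + 12 days = December 22, 2002.
Next gap: 13 days. December 22, 2002 + 13 days = January 4, 2003.

December 10, 2002; December 22, 2002; January 4, 2003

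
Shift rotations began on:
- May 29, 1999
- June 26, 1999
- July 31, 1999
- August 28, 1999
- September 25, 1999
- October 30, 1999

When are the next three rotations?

All Saturdays; the gaps (28, 35, 28, 28, 35) vary with month length.
This is the last Saturday of each month.
November 1999 ends with Saturday November 27, 1999.
Last Saturday of December 1999: December 25, 1999.
January 2000 ends with Saturday January 29, 2000.

November 27, 1999; December 25, 1999; January 29, 2000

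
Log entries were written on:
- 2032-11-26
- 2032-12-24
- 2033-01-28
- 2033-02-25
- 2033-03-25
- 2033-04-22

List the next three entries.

2033-05-27, 2033-06-24, 2033-07-22

All dates are Fridays, 28, 35, 28, 28, 28 days apart.
Specifically, the 4th Friday of each month.
4th Friday of May 2033: 2033-05-27.
June 2033 — 4th Friday is 2033-06-24.
4th Friday of July 2033: 2033-07-22.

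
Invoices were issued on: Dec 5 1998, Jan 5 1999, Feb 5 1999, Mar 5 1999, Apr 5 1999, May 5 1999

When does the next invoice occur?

Each date is the 5th; the gaps (31, 31, 28, 31, 30) track the month lengths.
The rule is the 5th of each month.
June 1999: Jun 5 1999.

Jun 5 1999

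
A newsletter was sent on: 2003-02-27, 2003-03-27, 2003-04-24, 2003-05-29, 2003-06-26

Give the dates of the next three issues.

2003-07-31, 2003-08-28, 2003-09-25

These are Thursdays with 28, 28, 35, 28-day gaps.
Each is the final Thursday of its month — 2003-05-29 is past the 28th, so '4th Thursday' doesn't fit.
July 2003 ends with Thursday 2003-07-31.
Last Thursday of August 2003: 2003-08-28.
September 2003 ends with Thursday 2003-09-25.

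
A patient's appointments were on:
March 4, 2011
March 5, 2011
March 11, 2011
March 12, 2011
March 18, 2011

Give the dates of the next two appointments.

Every event lands on a Friday or Saturday (gaps cycle 1, 6, 1, 6).
So the schedule is: every Friday and Saturday.
The following Saturday is March 19, 2011.
Next Friday: March 25, 2011.

March 19, 2011; March 25, 2011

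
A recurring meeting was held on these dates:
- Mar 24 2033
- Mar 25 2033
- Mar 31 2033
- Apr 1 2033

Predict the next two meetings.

Apr 7 2033, Apr 8 2033

The gap pattern 1, 6, 1 repeats every 2 events.
These are the Thursdays and Fridays of each week.
Next Thursday: Apr 7 2033.
Next Friday: Apr 8 2033.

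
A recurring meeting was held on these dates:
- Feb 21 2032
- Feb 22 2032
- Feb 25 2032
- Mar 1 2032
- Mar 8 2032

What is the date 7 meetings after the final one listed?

Intervals are 1, 3, 5, 7 days — an arithmetic progression with common difference 2.
Next gap: 9 days. Mar 8 2032 + 9 days = Mar 17 2032.
Next gap: 11 days. Mar 17 2032 + 11 days = Mar 28 2032.
Next gap: 13 days. Mar 28 2032 + 13 days = Apr 10 2032.
Next gap: 15 days. Apr 10 2032 + 15 days = Apr 25 2032.
Next gap: 17 days. Apr 25 2032 + 17 days = May 12 2032.
Next gap: 19 days. May 12 2032 + 19 days = May 31 2032.
Next gap: 21 days. May 31 2032 + 21 days = Jun 21 2032.

Jun 21 2032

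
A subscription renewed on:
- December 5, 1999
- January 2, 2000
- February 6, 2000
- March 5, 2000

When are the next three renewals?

All dates are Sundays, 28, 35, 28 days apart.
Specifically, the 1st Sunday of each month.
April 2000 — 1st Sunday is April 2, 2000.
May 2000 — 1st Sunday is May 7, 2000.
1st Sunday of June 2000: June 4, 2000.

April 2, 2000; May 7, 2000; June 4, 2000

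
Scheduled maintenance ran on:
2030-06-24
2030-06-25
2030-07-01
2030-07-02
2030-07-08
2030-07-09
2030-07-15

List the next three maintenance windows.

2030-07-16, 2030-07-22, 2030-07-23

Every event lands on a Monday or Tuesday (gaps cycle 1, 6, 1, 6, 1, 6).
So the schedule is: every Monday and Tuesday.
Next Tuesday: 2030-07-16.
The following Monday is 2030-07-22.
Next Tuesday: 2030-07-23.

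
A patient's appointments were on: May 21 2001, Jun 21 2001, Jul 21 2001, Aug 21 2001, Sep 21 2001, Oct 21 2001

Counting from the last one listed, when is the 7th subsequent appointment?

The day-of-month is always 21 (31, 30, 31, 31, 30 days between events).
So this recurs on the 21st of each month.
Next: November 2001 → Nov 21 2001.
Next: December 2001 → Dec 21 2001.
Next: January 2002 → Jan 21 2002.
Next: February 2002 → Feb 21 2002.
Next: March 2002 → Mar 21 2002.
Next: April 2002 → Apr 21 2002.
May 2002: May 21 2002.

May 21 2002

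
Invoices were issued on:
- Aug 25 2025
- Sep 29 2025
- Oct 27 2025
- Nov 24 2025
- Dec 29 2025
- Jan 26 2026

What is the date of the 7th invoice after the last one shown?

Every date is a Monday; gaps 35, 28, 28, 35, 28 days.
Each is the last Monday of its month (at least one falls on the 29th or later, ruling out '4th Monday').
February 2026 ends with Monday Feb 23 2026.
Last Monday of March 2026: Mar 30 2026.
Last Monday of April 2026: Apr 27 2026.
May 2026 ends with Monday May 25 2026.
Last Monday of June 2026: Jun 29 2026.
Last Monday of July 2026: Jul 27 2026.
August 2026 ends with Monday Aug 31 2026.

Aug 31 2026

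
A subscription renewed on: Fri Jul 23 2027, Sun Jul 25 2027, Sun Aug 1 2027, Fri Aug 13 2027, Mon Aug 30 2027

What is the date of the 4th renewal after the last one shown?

Sun Dec 26 2027

Gaps: 2, 7, 12, 17 days — each gap is 5 larger than the previous one.
Next gap: 22 days. Mon Aug 30 2027 + 22 days = Tue Sep 21 2027.
Next gap: 27 days. Tue Sep 21 2027 + 27 days = Mon Oct 18 2027.
Next gap: 32 days. Mon Oct 18 2027 + 32 days = Fri Nov 19 2027.
Next gap: 37 days. Fri Nov 19 2027 + 37 days = Sun Dec 26 2027.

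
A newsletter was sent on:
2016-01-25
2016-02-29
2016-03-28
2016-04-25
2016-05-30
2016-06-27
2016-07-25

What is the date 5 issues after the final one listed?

2016-12-26

Every date is a Monday; gaps 35, 28, 28, 35, 28, 28 days.
Each is the last Monday of its month (at least one falls on the 29th or later, ruling out '4th Monday').
Last Monday of August 2016: 2016-08-29.
September 2016 ends with Monday 2016-09-26.
October 2016 ends with Monday 2016-10-31.
Last Monday of November 2016: 2016-11-28.
December 2016 ends with Monday 2016-12-26.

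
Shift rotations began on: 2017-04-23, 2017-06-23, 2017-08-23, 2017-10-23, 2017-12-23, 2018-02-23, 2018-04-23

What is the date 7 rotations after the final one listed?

2019-06-23

Each date is the 23rd; the gaps (61, 61, 61, 61, 62, 59) track the month lengths.
The rule is the 23rd of every 2 months.
Next: June 2018 → 2018-06-23.
August 2018: 2018-08-23.
Next: October 2018 → 2018-10-23.
December 2018: 2018-12-23.
Next: February 2019 → 2019-02-23.
Next: April 2019 → 2019-04-23.
Next: June 2019 → 2019-06-23.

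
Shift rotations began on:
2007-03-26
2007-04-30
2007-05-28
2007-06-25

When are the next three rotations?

2007-07-30, 2007-08-27, 2007-09-24

These are Mondays with 35, 28, 28-day gaps.
Each is the final Monday of its month — 2007-04-30 is past the 28th, so '4th Monday' doesn't fit.
July 2007 ends with Monday 2007-07-30.
August 2007 ends with Monday 2007-08-27.
Last Monday of September 2007: 2007-09-24.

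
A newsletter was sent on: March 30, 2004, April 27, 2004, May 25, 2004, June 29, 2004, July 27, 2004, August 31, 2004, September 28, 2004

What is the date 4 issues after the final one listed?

January 25, 2005

All Tuesdays; the gaps (28, 28, 35, 28, 35, 28) vary with month length.
This is the last Tuesday of each month.
October 2004 ends with Tuesday October 26, 2004.
Last Tuesday of November 2004: November 30, 2004.
December 2004 ends with Tuesday December 28, 2004.
Last Tuesday of January 2005: January 25, 2005.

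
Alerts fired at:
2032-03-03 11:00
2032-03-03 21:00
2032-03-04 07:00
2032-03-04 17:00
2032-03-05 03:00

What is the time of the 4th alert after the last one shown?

2032-03-06 19:00

The interval is a steady 10 hours (10, 10, 10, 10).
2032-03-05 03:00 + 10 h = 2032-03-05 13:00.
2032-03-05 13:00 + 10 h = 2032-03-05 23:00.
2032-03-05 23:00 + 10 h = 2032-03-06 09:00.
2032-03-06 09:00 + 10 h = 2032-03-06 19:00.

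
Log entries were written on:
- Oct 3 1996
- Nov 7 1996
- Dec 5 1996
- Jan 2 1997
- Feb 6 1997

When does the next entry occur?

Gaps: 35, 28, 28, 35 days — a mix of 28 and 35. Every date is a Thursday.
Each is the 1st Thursday of its month.
1st Thursday of March 1997: Mar 6 1997.

Mar 6 1997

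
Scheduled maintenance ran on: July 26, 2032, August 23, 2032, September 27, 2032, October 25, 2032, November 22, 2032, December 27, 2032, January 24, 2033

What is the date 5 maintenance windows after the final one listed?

All dates are Mondays, 28, 35, 28, 28, 35, 28 days apart.
Specifically, the 4th Monday of each month.
February 2033 — 4th Monday is February 28, 2033.
4th Monday of March 2033: March 28, 2033.
April 2033 — 4th Monday is April 25, 2033.
May 2033 — 4th Monday is May 23, 2033.
4th Monday of June 2033: June 27, 2033.

June 27, 2033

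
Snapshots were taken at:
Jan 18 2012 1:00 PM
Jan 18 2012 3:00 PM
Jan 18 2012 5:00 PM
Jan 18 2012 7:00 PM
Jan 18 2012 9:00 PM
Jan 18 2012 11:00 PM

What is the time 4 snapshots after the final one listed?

Jan 19 2012 7:00 AM

Spacing: 2, 2, 2, 2, 2 h — constant 2 h.
Jan 18 2012 11:00 PM + 2 h = Jan 19 2012 1:00 AM.
Jan 19 2012 1:00 AM + 2 h = Jan 19 2012 3:00 AM.
Jan 19 2012 3:00 AM + 2 h = Jan 19 2012 5:00 AM.
Jan 19 2012 5:00 AM + 2 h = Jan 19 2012 7:00 AM.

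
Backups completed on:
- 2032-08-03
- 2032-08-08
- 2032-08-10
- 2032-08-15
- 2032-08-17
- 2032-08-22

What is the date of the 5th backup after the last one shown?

Gaps: 5, 2, 5, 2, 5 days — not constant, but cyclic with period 2.
The events fall on every Tuesday and Sunday.
The following Tuesday is 2032-08-24.
The following Sunday is 2032-08-29.
Next Tuesday: 2032-08-31.
The following Sunday is 2032-09-05.
The following Tuesday is 2032-09-07.

2032-09-07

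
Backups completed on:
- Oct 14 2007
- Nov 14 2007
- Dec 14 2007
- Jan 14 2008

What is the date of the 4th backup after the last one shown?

Gaps: 31, 30, 31 days — not constant. Every event is on the 14th of the month.
Pattern: the 14th of each month.
Next: February 2008 → Feb 14 2008.
Next: March 2008 → Mar 14 2008.
Next: April 2008 → Apr 14 2008.
Next: May 2008 → May 14 2008.

May 14 2008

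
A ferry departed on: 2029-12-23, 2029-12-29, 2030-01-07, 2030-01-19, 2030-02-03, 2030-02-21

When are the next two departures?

2030-03-14, 2030-04-07

The spacing grows by 3 each time: 6, 9, 12, 15, 18 days.
Next gap: 21 days. 2030-02-21 + 21 days = 2030-03-14.
Next gap: 24 days. 2030-03-14 + 24 days = 2030-04-07.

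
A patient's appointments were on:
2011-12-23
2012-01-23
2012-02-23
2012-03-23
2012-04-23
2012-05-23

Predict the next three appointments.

2012-06-23, 2012-07-23, 2012-08-23

Gaps: 31, 31, 29, 31, 30 days — not constant. Every event is on the 23rd of the month.
Pattern: the 23rd of each month.
June 2012: 2012-06-23.
July 2012: 2012-07-23.
August 2012: 2012-08-23.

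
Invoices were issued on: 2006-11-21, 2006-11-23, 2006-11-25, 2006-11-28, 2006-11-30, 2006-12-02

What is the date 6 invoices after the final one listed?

2006-12-16

Every event lands on a Tuesday or Thursday or Saturday (gaps cycle 2, 2, 3, 2, 2).
So the schedule is: every Tuesday, Thursday and Saturday.
Next Tuesday: 2006-12-05.
Next Thursday: 2006-12-07.
The following Saturday is 2006-12-09.
The following Tuesday is 2006-12-12.
Next Thursday: 2006-12-14.
The following Saturday is 2006-12-16.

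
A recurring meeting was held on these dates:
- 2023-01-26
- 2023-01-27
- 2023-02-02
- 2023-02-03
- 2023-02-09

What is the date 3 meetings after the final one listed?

Every event lands on a Thursday or Friday (gaps cycle 1, 6, 1, 6).
So the schedule is: every Thursday and Friday.
The following Friday is 2023-02-10.
Next Thursday: 2023-02-16.
The following Friday is 2023-02-17.

2023-02-17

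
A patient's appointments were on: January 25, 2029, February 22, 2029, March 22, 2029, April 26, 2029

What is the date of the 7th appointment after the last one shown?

All dates are Thursdays, 28, 28, 35 days apart.
Specifically, the 4th Thursday of each month.
4th Thursday of May 2029: May 24, 2029.
4th Thursday of June 2029: June 28, 2029.
4th Thursday of July 2029: July 26, 2029.
August 2029 — 4th Thursday is August 23, 2029.
September 2029 — 4th Thursday is September 27, 2029.
October 2029 — 4th Thursday is October 25, 2029.
4th Thursday of November 2029: November 22, 2029.

November 22, 2029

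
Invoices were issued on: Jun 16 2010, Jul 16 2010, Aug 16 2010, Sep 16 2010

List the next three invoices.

Oct 16 2010, Nov 16 2010, Dec 16 2010

The day-of-month is always 16 (30, 31, 31 days between events).
So this recurs on the 16th of each month.
October 2010: Oct 16 2010.
November 2010: Nov 16 2010.
Next: December 2010 → Dec 16 2010.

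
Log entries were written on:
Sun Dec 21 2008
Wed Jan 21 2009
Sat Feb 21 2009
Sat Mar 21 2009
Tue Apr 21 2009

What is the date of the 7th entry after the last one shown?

Each date is the 21st; the gaps (31, 31, 28, 31) track the month lengths.
The rule is the 21st of each month.
Next: May 2009 → Thu May 21 2009.
Next: June 2009 → Sun Jun 21 2009.
Next: July 2009 → Tue Jul 21 2009.
Next: August 2009 → Fri Aug 21 2009.
Next: September 2009 → Mon Sep 21 2009.
October 2009: Wed Oct 21 2009.
Next: November 2009 → Sat Nov 21 2009.

Sat Nov 21 2009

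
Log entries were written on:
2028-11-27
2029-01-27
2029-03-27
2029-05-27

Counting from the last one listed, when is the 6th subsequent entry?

2030-05-27

The day-of-month is always 27 (61, 59, 61 days between events).
So this recurs on the 27th of every 2 months.
July 2029: 2029-07-27.
September 2029: 2029-09-27.
Next: November 2029 → 2029-11-27.
January 2030: 2030-01-27.
Next: March 2030 → 2030-03-27.
May 2030: 2030-05-27.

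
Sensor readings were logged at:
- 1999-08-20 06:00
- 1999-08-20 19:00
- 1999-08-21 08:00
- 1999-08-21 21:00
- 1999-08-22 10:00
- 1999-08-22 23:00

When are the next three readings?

The interval is a steady 13 hours (13, 13, 13, 13, 13).
1999-08-22 23:00 + 13 h = 1999-08-23 12:00.
1999-08-23 12:00 + 13 h = 1999-08-24 01:00.
1999-08-24 01:00 + 13 h = 1999-08-24 14:00.

1999-08-23 12:00, 1999-08-24 01:00, 1999-08-24 14:00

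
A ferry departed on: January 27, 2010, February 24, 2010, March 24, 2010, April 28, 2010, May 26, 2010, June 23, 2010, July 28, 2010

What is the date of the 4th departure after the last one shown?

November 24, 2010

Gaps: 28, 28, 35, 28, 28, 35 days — a mix of 28 and 35. Every date is a Wednesday.
Each is the 4th Wednesday of its month.
4th Wednesday of August 2010: August 25, 2010.
4th Wednesday of September 2010: September 22, 2010.
October 2010 — 4th Wednesday is October 27, 2010.
4th Wednesday of November 2010: November 24, 2010.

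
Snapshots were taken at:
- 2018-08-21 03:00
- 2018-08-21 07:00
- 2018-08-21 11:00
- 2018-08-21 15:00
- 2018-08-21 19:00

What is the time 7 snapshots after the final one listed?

Gaps: 4, 4, 4, 4 hours — each event is 4 hours after the previous one.
2018-08-21 19:00 + 4 h = 2018-08-21 23:00.
2018-08-21 23:00 + 4 h = 2018-08-22 03:00.
2018-08-22 03:00 + 4 h = 2018-08-22 07:00.
2018-08-22 07:00 + 4 h = 2018-08-22 11:00.
2018-08-22 11:00 + 4 h = 2018-08-22 15:00.
2018-08-22 15:00 + 4 h = 2018-08-22 19:00.
2018-08-22 19:00 + 4 h = 2018-08-22 23:00.

2018-08-22 23:00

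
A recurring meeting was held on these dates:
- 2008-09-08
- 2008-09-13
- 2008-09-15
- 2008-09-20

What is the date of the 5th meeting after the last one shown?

2008-10-06

The gap pattern 5, 2, 5 repeats every 2 events.
These are the Mondays and Saturdays of each week.
The following Monday is 2008-09-22.
Next Saturday: 2008-09-27.
The following Monday is 2008-09-29.
The following Saturday is 2008-10-04.
The following Monday is 2008-10-06.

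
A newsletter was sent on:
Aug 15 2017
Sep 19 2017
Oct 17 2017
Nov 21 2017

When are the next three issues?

Dec 19 2017, Jan 16 2018, Feb 20 2018

These are Tuesdays at 28- or 35-day spacing (35, 28, 35).
The pattern: 3rd Tuesday of the month.
December 2017 — 3rd Tuesday is Dec 19 2017.
3rd Tuesday of January 2018: Jan 16 2018.
3rd Tuesday of February 2018: Feb 20 2018.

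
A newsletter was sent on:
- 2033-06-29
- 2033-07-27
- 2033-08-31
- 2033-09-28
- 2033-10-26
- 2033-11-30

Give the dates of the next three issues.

All Wednesdays; the gaps (28, 35, 28, 28, 35) vary with month length.
This is the last Wednesday of each month.
December 2033 ends with Wednesday 2033-12-28.
Last Wednesday of January 2034: 2034-01-25.
February 2034 ends with Wednesday 2034-02-22.

2033-12-28, 2034-01-25, 2034-02-22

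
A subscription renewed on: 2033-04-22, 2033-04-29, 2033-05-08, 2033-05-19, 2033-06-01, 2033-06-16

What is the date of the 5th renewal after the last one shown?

2033-09-29

Gaps: 7, 9, 11, 13, 15 days — each gap is 2 larger than the previous one.
Next gap: 17 days. 2033-06-16 + 17 days = 2033-07-03.
Next gap: 19 days. 2033-07-03 + 19 days = 2033-07-22.
Next gap: 21 days. 2033-07-22 + 21 days = 2033-08-12.
Next gap: 23 days. 2033-08-12 + 23 days = 2033-09-04.
Next gap: 25 days. 2033-09-04 + 25 days = 2033-09-29.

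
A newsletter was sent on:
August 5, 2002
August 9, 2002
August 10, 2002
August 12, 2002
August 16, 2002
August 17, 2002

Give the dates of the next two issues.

August 19, 2002; August 23, 2002

The gap pattern 4, 1, 2, 4, 1 repeats every 3 events.
These are the Mondays, Fridays and Saturdays of each week.
Next Monday: August 19, 2002.
Next Friday: August 23, 2002.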